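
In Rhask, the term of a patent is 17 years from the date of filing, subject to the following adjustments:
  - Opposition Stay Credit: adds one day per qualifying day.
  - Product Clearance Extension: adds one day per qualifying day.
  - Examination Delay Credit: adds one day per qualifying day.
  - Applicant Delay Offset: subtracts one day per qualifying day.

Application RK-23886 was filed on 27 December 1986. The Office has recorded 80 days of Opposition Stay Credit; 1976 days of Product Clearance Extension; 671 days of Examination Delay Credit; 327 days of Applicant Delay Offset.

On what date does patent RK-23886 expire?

2010-07-23

Base term: filing date + 17 years → 27 December 2003.
Opposition Stay Credit: +80 days → 16 March 2004.
Product Clearance Extension: +1976 days → 13 August 2009.
Examination Delay Credit: +671 days → 15 June 2011.
Applicant Delay Offset: −327 days → 23 July 2010.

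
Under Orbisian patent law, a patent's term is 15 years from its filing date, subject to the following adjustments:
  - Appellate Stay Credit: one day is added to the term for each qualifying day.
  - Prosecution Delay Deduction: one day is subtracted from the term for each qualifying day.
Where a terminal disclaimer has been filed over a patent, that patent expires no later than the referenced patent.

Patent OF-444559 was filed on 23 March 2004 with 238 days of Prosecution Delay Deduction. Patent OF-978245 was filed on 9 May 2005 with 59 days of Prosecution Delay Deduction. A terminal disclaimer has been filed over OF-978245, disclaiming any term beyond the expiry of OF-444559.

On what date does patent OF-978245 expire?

Natural term of OF-978245:
  Base: filing + 15 years → 9 May 2020.
  Prosecution Delay Deduction: −59 days → 11 March 2020.
Expiry of referenced patent OF-444559:
  Base: filing + 15 years → 23 March 2019.
  Prosecution Delay Deduction: −238 days → 28 July 2018.
Terminal disclaimer: OF-978245 expires on the earlier of 11 March 2020 and 28 July 2018.

2018-07-28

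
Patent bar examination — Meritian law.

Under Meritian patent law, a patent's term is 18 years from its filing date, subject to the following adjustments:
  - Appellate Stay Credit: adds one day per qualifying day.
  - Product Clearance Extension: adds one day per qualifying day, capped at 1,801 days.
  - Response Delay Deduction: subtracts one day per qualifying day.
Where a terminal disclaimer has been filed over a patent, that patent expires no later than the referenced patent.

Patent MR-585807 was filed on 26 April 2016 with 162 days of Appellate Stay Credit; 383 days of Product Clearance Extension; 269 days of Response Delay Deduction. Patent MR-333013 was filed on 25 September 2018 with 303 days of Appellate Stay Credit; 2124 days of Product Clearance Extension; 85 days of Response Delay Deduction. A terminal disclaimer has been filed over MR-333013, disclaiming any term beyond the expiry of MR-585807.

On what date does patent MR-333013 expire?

2035-01-27

Natural term of MR-333013:
  Base: filing + 18 years → 25 September 2036.
  Appellate Stay Credit: +303 days → 25 July 2037.
  Product Clearance Extension: 2124 days claimed exceeds the 1801-day cap, so +1801 days → 30 June 2042.
  Response Delay Deduction: −85 days → 6 April 2042.
Expiry of referenced patent MR-585807:
  Base: filing + 18 years → 26 April 2034.
  Appellate Stay Credit: +162 days → 5 October 2034.
  Product Clearance Extension: 383 days (within the 1801-day cap) → +383 days → 23 October 2035.
  Response Delay Deduction: −269 days → 27 January 2035.
Terminal disclaimer: MR-333013 expires on the earlier of 6 April 2042 and 27 January 2035.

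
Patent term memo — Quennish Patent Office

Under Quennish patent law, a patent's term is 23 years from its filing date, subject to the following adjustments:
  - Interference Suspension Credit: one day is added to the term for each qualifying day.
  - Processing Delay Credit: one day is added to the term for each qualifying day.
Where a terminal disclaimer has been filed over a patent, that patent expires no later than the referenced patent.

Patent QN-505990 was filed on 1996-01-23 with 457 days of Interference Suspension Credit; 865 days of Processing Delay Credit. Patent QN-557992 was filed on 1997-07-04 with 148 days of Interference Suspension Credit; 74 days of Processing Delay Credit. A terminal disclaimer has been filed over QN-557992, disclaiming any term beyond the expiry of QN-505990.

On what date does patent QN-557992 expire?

Natural term of QN-557992:
  Base: filing + 23 years → 4 July 2020.
  Interference Suspension Credit: +148 days → 29 November 2020.
  Processing Delay Credit: +74 days → 11 February 2021.
Expiry of referenced patent QN-505990:
  Base: filing + 23 years → 23 January 2019.
  Interference Suspension Credit: +457 days → 24 April 2020.
  Processing Delay Credit: +865 days → 6 September 2022.
Terminal disclaimer: QN-557992 expires on the earlier of 11 February 2021 and 6 September 2022.

February 11, 2021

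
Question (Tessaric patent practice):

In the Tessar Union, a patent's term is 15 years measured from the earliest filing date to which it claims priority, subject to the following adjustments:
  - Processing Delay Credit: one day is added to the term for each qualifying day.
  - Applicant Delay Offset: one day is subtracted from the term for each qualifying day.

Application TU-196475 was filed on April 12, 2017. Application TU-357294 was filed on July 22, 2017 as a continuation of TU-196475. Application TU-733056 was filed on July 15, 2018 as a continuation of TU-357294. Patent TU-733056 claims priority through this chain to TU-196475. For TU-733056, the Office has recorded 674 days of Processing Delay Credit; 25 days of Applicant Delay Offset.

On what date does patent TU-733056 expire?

Earliest priority filing: 12 April 2017.
Base term: 12 April 2017 + 15 years → 12 April 2032.
Processing Delay Credit: +674 days → 15 February 2034.
Applicant Delay Offset: −25 days → 21 January 2034.

January 21, 2034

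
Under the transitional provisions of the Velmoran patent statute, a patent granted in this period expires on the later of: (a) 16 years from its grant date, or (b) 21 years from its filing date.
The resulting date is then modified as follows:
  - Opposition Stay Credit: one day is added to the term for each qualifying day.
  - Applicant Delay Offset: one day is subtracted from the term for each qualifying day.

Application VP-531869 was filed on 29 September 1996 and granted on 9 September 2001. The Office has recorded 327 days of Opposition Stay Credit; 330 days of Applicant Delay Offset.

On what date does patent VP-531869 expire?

(a) grant + 16 years → 9 September 2017.
(b) filing + 21 years → 29 September 2017.
Later of the two: 29 September 2017.
Opposition Stay Credit: +327 days → 22 August 2018.
Applicant Delay Offset: −330 days → 26 September 2017.

2017-09-26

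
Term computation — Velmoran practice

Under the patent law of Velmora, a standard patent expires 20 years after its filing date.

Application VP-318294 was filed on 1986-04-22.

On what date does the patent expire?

Filing date + 20 years → 22 April 2006.

2006-04-22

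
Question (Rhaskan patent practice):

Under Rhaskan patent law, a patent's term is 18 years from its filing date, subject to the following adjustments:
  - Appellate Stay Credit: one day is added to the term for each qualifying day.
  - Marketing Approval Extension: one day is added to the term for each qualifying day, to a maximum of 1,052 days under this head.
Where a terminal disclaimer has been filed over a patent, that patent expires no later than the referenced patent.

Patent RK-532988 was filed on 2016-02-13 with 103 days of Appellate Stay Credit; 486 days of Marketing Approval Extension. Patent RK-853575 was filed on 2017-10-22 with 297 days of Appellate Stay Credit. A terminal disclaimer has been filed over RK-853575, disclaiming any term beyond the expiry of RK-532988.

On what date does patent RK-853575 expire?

2035-09-25

Natural term of RK-853575:
  Base: filing + 18 years → 22 October 2035.
  Appellate Stay Credit: +297 days → 14 August 2036.
Expiry of referenced patent RK-532988:
  Base: filing + 18 years → 13 February 2034.
  Appellate Stay Credit: +103 days → 27 May 2034.
  Marketing Approval Extension: 486 days (within the 1052-day cap) → +486 days → 25 September 2035.
Terminal disclaimer: RK-853575 expires on the earlier of 14 August 2036 and 25 September 2035.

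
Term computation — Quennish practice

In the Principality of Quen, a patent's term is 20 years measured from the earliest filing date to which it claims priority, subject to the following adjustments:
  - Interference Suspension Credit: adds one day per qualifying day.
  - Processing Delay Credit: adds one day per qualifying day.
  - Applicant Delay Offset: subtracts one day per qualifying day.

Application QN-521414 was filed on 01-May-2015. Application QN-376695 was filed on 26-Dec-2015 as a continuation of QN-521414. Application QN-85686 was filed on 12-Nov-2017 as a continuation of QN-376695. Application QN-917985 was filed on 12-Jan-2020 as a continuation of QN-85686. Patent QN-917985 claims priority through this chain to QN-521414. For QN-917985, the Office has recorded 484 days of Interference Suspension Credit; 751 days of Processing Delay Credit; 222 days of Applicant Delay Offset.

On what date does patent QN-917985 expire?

February 7, 2038

Earliest priority filing: 1 May 2015.
Base term: 1 May 2015 + 20 years → 1 May 2035.
Interference Suspension Credit: +484 days → 27 August 2036.
Processing Delay Credit: +751 days → 17 September 2038.
Applicant Delay Offset: −222 days → 7 February 2038.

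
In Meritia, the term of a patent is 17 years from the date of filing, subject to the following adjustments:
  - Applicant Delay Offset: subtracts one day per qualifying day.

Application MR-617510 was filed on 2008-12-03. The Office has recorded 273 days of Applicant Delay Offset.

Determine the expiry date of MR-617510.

Base term: filing date + 17 years → 3 December 2025.
Applicant Delay Offset: −273 days → 5 March 2025.

March 5, 2025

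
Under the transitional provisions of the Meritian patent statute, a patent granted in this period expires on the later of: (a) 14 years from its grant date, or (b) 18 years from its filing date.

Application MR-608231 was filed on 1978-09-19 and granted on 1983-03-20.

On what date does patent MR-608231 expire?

March 20, 1997

(a) grant + 14 years → 20 March 1997.
(b) filing + 18 years → 19 September 1996.
Later of the two: 20 March 1997.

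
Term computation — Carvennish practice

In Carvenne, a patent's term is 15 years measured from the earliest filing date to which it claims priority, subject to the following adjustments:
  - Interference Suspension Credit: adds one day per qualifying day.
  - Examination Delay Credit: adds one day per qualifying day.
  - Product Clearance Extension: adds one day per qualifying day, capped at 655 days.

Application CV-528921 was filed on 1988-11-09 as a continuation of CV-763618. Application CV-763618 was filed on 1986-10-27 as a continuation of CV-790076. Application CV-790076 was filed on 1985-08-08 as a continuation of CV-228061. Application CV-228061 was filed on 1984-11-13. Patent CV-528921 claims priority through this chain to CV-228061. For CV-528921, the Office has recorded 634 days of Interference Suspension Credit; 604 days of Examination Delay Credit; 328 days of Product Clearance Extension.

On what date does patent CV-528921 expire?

2004-02-26

Earliest priority filing: 13 November 1984.
Base term: 13 November 1984 + 15 years → 13 November 1999.
Interference Suspension Credit: +634 days → 8 August 2001.
Examination Delay Credit: +604 days → 4 April 2003.
Product Clearance Extension: 328 days (within the 655-day cap) → +328 days → 26 February 2004.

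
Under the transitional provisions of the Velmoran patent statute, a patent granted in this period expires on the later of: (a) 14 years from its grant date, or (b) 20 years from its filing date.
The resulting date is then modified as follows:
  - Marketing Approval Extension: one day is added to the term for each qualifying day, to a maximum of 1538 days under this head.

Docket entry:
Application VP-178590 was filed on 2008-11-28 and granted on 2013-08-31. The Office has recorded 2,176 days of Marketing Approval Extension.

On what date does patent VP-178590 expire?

(a) grant + 14 years → 31 August 2027.
(b) filing + 20 years → 28 November 2028.
Later of the two: 28 November 2028.
Marketing Approval Extension: 2176 days claimed exceeds the 1538-day cap, so +1538 days → 13 February 2033.

2033-02-13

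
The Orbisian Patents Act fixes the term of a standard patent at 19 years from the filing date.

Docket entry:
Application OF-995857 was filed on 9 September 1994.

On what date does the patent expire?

2013-09-09

Filing date + 19 years → 9 September 2013.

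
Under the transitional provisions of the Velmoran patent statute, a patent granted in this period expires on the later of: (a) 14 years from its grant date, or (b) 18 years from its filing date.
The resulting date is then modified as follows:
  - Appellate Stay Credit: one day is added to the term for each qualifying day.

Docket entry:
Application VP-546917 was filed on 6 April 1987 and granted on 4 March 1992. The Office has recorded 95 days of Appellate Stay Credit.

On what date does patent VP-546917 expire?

2006-06-07

(a) grant + 14 years → 4 March 2006.
(b) filing + 18 years → 6 April 2005.
Later of the two: 4 March 2006.
Appellate Stay Credit: +95 days → 7 June 2006.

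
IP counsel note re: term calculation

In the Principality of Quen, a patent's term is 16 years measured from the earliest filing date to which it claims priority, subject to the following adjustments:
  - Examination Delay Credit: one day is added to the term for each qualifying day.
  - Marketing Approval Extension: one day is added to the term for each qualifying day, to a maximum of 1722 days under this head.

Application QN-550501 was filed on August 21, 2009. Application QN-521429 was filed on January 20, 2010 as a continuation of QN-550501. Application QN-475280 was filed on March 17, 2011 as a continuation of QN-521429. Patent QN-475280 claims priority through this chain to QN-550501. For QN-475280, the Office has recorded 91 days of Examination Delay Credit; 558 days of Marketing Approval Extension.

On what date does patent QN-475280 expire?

Earliest priority filing: 21 August 2009.
Base term: 21 August 2009 + 16 years → 21 August 2025.
Examination Delay Credit: +91 days → 20 November 2025.
Marketing Approval Extension: 558 days (within the 1722-day cap) → +558 days → 1 June 2027.

2027-06-01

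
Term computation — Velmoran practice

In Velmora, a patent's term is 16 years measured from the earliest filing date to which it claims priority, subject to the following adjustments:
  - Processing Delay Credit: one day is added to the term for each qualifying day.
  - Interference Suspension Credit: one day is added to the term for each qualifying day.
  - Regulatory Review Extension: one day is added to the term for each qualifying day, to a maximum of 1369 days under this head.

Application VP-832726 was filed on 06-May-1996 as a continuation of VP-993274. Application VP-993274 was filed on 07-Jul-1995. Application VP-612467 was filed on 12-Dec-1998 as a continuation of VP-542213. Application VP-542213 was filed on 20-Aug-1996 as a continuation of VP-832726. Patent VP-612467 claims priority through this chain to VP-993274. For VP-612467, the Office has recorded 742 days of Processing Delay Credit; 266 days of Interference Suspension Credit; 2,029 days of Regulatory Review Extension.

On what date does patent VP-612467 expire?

Earliest priority filing: 7 July 1995.
Base term: 7 July 1995 + 16 years → 7 July 2011.
Processing Delay Credit: +742 days → 18 July 2013.
Interference Suspension Credit: +266 days → 10 April 2014.
Regulatory Review Extension: 2029 days claimed exceeds the 1369-day cap, so +1369 days → 8 January 2018.

2018-01-08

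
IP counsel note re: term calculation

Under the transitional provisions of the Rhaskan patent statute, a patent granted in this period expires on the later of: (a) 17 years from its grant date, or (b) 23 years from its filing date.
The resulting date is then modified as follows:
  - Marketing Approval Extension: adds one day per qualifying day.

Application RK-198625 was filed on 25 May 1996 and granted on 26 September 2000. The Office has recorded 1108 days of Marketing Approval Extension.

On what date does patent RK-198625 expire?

(a) grant + 17 years → 26 September 2017.
(b) filing + 23 years → 25 May 2019.
Later of the two: 25 May 2019.
Marketing Approval Extension: +1108 days → 6 June 2022.

2022-06-06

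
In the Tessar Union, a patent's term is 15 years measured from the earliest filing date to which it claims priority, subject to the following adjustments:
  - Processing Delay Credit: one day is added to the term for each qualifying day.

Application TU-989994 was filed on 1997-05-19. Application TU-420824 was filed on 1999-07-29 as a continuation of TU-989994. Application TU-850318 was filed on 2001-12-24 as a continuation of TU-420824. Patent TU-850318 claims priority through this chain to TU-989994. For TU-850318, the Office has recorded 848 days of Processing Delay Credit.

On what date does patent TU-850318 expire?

Earliest priority filing: 19 May 1997.
Base term: 19 May 1997 + 15 years → 19 May 2012.
Processing Delay Credit: +848 days → 14 September 2014.

September 14, 2014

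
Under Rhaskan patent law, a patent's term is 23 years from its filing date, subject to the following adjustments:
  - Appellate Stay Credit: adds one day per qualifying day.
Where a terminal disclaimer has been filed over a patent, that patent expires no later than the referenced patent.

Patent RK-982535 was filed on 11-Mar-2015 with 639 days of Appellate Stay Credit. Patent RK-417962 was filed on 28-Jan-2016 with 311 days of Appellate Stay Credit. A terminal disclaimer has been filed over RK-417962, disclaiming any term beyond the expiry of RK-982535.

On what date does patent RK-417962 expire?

Natural term of RK-417962:
  Base: filing + 23 years → 28 January 2039.
  Appellate Stay Credit: +311 days → 5 December 2039.
Expiry of referenced patent RK-982535:
  Base: filing + 23 years → 11 March 2038.
  Appellate Stay Credit: +639 days → 10 December 2039.
Terminal disclaimer: RK-417962 expires on the earlier of 5 December 2039 and 10 December 2039.

2039-12-05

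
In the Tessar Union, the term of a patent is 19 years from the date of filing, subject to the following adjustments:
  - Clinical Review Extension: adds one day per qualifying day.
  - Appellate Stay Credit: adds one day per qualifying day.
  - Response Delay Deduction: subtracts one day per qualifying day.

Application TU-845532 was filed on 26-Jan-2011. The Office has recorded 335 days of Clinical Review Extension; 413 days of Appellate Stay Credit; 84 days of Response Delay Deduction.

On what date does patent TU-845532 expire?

2031-11-21

Base term: filing date + 19 years → 26 January 2030.
Clinical Review Extension: +335 days → 27 December 2030.
Appellate Stay Credit: +413 days → 13 February 2032.
Response Delay Deduction: −84 days → 21 November 2031.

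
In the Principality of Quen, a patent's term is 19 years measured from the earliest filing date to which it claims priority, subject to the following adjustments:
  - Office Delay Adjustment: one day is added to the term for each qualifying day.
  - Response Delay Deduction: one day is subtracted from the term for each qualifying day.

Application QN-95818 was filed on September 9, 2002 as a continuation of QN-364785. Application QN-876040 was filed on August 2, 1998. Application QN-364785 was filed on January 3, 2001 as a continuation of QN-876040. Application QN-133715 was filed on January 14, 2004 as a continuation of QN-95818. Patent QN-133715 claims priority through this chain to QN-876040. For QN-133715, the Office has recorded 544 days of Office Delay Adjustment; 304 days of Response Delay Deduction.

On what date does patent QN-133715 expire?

Earliest priority filing: 2 August 1998.
Base term: 2 August 1998 + 19 years → 2 August 2017.
Office Delay Adjustment: +544 days → 28 January 2019.
Response Delay Deduction: −304 days → 30 March 2018.

March 30, 2018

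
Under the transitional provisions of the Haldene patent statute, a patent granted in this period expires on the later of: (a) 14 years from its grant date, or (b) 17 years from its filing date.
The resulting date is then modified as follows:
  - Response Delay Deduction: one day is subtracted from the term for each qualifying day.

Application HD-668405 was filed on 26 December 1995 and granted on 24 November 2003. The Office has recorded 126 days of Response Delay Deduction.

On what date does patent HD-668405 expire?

July 21, 2017

(a) grant + 14 years → 24 November 2017.
(b) filing + 17 years → 26 December 2012.
Later of the two: 24 November 2017.
Response Delay Deduction: −126 days → 21 July 2017.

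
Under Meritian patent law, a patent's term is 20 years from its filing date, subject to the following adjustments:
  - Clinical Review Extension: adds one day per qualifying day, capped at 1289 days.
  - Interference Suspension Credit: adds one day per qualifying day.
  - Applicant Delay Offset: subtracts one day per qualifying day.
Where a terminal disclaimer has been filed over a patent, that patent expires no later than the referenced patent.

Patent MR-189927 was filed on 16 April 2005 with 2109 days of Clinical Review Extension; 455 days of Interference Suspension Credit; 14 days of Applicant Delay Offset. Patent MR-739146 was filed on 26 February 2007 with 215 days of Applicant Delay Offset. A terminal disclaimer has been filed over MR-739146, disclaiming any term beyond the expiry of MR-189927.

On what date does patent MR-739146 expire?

July 26, 2026

Natural term of MR-739146:
  Base: filing + 20 years → 26 February 2027.
  Applicant Delay Offset: −215 days → 26 July 2026.
Expiry of referenced patent MR-189927:
  Base: filing + 20 years → 16 April 2025.
  Clinical Review Extension: 2109 days claimed exceeds the 1289-day cap, so +1289 days → 26 October 2028.
  Interference Suspension Credit: +455 days → 24 January 2030.
  Applicant Delay Offset: −14 days → 10 January 2030.
Terminal disclaimer: MR-739146 expires on the earlier of 26 July 2026 and 10 January 2030.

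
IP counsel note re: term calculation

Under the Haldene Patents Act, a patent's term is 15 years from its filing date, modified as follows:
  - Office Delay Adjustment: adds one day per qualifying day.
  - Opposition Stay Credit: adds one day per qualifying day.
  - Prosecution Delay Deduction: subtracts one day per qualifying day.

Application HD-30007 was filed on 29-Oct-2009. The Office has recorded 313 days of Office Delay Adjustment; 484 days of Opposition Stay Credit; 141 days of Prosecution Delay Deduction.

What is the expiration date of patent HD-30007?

Base term: filing date + 15 years → 29 October 2024.
Office Delay Adjustment: +313 days → 7 September 2025.
Opposition Stay Credit: +484 days → 4 January 2027.
Prosecution Delay Deduction: −141 days → 16 August 2026.

August 16, 2026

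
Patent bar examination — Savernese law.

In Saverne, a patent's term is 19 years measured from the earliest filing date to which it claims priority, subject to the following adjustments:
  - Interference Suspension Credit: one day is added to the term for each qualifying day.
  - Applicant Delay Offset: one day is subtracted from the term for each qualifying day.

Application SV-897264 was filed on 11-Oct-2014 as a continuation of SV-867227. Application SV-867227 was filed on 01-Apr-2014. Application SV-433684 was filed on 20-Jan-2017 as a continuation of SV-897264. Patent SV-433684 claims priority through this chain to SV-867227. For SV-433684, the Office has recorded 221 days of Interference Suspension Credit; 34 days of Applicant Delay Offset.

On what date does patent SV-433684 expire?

Earliest priority filing: 1 April 2014.
Base term: 1 April 2014 + 19 years → 1 April 2033.
Interference Suspension Credit: +221 days → 8 November 2033.
Applicant Delay Offset: −34 days → 5 October 2033.

2033-10-05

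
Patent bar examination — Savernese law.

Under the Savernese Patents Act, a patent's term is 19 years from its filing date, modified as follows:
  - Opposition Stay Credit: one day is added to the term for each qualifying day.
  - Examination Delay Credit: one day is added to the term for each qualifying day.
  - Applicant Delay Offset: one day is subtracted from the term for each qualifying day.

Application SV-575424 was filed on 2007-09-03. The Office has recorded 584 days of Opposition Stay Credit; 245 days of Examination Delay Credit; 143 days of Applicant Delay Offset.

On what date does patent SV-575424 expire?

Base term: filing date + 19 years → 3 September 2026.
Opposition Stay Credit: +584 days → 9 April 2028.
Examination Delay Credit: +245 days → 10 December 2028.
Applicant Delay Offset: −143 days → 20 July 2028.

2028-07-20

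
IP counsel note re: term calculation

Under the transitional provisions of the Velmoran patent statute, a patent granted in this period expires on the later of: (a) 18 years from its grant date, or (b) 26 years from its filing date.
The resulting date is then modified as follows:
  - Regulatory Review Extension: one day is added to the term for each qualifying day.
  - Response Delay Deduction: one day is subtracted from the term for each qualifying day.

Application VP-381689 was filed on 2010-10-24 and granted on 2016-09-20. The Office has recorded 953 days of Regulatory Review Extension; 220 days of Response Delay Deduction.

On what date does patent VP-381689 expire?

(a) grant + 18 years → 20 September 2034.
(b) filing + 26 years → 24 October 2036.
Later of the two: 24 October 2036.
Regulatory Review Extension: +953 days → 4 June 2039.
Response Delay Deduction: −220 days → 27 October 2038.

October 27, 2038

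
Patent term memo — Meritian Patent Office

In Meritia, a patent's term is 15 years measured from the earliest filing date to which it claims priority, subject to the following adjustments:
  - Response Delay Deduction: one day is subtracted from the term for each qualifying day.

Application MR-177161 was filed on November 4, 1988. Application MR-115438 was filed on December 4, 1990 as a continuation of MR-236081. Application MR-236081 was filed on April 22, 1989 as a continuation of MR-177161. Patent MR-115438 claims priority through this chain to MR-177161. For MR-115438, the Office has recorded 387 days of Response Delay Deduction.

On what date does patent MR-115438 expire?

Earliest priority filing: 4 November 1988.
Base term: 4 November 1988 + 15 years → 4 November 2003.
Response Delay Deduction: −387 days → 13 October 2002.

October 13, 2002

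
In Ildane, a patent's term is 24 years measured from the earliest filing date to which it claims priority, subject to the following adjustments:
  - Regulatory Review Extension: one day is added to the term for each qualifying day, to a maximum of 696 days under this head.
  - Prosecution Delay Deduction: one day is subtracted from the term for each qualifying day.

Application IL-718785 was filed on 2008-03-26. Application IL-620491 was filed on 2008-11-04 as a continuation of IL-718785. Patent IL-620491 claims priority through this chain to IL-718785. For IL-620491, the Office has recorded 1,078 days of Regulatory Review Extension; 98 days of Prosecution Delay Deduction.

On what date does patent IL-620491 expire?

2033-11-14

Earliest priority filing: 26 March 2008.
Base term: 26 March 2008 + 24 years → 26 March 2032.
Regulatory Review Extension: 1078 days claimed exceeds the 696-day cap, so +696 days → 20 February 2034.
Prosecution Delay Deduction: −98 days → 14 November 2033.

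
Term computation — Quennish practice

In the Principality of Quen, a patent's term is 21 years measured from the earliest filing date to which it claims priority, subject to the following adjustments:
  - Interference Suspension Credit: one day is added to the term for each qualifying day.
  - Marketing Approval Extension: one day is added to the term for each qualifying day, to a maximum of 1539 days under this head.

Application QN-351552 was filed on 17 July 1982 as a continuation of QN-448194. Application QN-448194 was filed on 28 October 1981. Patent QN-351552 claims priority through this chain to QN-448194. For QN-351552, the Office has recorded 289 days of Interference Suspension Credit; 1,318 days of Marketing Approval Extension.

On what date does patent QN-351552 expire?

March 23, 2007

Earliest priority filing: 28 October 1981.
Base term: 28 October 1981 + 21 years → 28 October 2002.
Interference Suspension Credit: +289 days → 13 August 2003.
Marketing Approval Extension: 1318 days (within the 1539-day cap) → +1318 days → 23 March 2007.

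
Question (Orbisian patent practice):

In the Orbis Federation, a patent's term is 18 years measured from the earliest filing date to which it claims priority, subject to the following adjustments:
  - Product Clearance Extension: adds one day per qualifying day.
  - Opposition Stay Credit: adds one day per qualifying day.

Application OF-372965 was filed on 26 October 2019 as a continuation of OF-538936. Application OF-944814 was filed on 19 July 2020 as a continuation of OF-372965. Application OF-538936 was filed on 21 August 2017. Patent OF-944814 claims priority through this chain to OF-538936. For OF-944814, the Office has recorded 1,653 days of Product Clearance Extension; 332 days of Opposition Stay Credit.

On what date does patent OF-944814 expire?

January 26, 2041

Earliest priority filing: 21 August 2017.
Base term: 21 August 2017 + 18 years → 21 August 2035.
Product Clearance Extension: +1653 days → 29 February 2040.
Opposition Stay Credit: +332 days → 26 January 2041.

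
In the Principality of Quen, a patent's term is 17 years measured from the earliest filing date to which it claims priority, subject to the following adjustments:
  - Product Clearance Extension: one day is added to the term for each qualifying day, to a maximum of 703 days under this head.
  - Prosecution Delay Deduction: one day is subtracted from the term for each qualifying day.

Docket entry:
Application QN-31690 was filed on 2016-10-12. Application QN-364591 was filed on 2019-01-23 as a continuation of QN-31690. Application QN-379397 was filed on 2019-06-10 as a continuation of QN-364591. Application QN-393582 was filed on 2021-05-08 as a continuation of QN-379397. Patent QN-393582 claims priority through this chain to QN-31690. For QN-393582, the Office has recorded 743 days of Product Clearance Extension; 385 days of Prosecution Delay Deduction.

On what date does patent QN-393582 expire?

August 26, 2034

Earliest priority filing: 12 October 2016.
Base term: 12 October 2016 + 17 years → 12 October 2033.
Product Clearance Extension: 743 days claimed exceeds the 703-day cap, so +703 days → 15 September 2035.
Prosecution Delay Deduction: −385 days → 26 August 2034.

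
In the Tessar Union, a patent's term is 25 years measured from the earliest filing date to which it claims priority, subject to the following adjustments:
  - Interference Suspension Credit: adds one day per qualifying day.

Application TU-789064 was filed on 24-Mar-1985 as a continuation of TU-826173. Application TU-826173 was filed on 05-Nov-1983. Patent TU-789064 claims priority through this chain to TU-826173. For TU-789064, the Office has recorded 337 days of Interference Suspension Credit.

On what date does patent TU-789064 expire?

Earliest priority filing: 5 November 1983.
Base term: 5 November 1983 + 25 years → 5 November 2008.
Interference Suspension Credit: +337 days → 8 October 2009.

October 8, 2009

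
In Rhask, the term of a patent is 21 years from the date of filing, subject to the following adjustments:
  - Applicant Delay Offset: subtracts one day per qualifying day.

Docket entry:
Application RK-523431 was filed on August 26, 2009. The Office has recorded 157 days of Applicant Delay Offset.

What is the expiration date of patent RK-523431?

March 22, 2030

Base term: filing date + 21 years → 26 August 2030.
Applicant Delay Offset: −157 days → 22 March 2030.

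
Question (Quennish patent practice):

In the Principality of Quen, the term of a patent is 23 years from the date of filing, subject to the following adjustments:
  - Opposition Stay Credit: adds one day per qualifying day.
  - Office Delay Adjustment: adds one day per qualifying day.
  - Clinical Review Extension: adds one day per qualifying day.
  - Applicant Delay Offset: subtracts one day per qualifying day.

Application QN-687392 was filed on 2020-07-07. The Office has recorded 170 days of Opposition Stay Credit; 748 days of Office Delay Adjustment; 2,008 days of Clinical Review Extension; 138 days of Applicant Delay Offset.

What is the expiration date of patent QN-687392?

Base term: filing date + 23 years → 7 July 2043.
Opposition Stay Credit: +170 days → 24 December 2043.
Office Delay Adjustment: +748 days → 10 January 2046.
Clinical Review Extension: +2008 days → 11 July 2051.
Applicant Delay Offset: −138 days → 23 February 2051.

February 23, 2051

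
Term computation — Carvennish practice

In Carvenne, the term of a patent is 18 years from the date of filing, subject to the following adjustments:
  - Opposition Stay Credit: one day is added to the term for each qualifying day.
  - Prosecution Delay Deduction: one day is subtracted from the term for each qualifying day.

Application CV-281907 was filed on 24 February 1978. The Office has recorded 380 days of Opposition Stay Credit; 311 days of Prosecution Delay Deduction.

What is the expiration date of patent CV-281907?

Base term: filing date + 18 years → 24 February 1996.
Opposition Stay Credit: +380 days → 10 March 1997.
Prosecution Delay Deduction: −311 days → 3 May 1996.

1996-05-03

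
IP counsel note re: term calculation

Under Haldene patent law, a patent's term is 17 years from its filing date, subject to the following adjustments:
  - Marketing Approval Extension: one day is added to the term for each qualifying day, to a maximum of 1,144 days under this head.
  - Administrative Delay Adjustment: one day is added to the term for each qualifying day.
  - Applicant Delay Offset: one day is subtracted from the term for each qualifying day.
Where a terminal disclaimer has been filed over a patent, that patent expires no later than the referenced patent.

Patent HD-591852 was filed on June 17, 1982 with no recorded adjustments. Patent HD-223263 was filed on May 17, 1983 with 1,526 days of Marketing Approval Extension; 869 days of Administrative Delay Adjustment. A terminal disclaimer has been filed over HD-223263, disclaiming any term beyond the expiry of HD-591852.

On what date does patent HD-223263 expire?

June 17, 1999

Natural term of HD-223263:
  Base: filing + 17 years → 17 May 2000.
  Marketing Approval Extension: 1526 days claimed exceeds the 1144-day cap, so +1144 days → 5 July 2003.
  Administrative Delay Adjustment: +869 days → 20 November 2005.
Expiry of referenced patent HD-591852:
  Base: filing + 17 years → 17 June 1999.
Terminal disclaimer: HD-223263 expires on the earlier of 20 November 2005 and 17 June 1999.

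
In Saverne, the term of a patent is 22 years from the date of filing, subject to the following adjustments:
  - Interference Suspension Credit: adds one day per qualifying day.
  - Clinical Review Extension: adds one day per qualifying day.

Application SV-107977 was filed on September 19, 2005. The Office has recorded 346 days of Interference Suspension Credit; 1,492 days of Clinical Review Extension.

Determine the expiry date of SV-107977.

September 30, 2032

Base term: filing date + 22 years → 19 September 2027.
Interference Suspension Credit: +346 days → 30 August 2028.
Clinical Review Extension: +1492 days → 30 September 2032.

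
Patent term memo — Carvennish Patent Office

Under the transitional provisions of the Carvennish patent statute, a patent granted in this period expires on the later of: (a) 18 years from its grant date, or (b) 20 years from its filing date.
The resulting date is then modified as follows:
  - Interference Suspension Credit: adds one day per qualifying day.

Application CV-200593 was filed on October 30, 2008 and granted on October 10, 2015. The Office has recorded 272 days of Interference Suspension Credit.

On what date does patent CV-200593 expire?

July 9, 2034

(a) grant + 18 years → 10 October 2033.
(b) filing + 20 years → 30 October 2028.
Later of the two: 10 October 2033.
Interference Suspension Credit: +272 days → 9 July 2034.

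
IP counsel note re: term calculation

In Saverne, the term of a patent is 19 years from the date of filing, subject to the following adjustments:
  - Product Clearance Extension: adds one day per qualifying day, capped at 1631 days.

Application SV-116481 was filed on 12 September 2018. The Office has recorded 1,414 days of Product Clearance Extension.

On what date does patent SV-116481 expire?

Base term: filing date + 19 years → 12 September 2037.
Product Clearance Extension: 1414 days (within the 1631-day cap) → +1414 days → 27 July 2041.

July 27, 2041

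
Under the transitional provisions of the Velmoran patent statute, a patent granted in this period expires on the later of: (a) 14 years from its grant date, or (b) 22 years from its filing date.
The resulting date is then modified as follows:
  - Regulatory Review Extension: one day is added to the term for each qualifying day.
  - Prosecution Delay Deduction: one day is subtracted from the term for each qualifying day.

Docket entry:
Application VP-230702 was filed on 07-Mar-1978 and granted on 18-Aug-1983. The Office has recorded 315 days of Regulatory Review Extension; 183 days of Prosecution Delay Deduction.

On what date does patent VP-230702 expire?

2000-07-17

(a) grant + 14 years → 18 August 1997.
(b) filing + 22 years → 7 March 2000.
Later of the two: 7 March 2000.
Regulatory Review Extension: +315 days → 16 January 2001.
Prosecution Delay Deduction: −183 days → 17 July 2000.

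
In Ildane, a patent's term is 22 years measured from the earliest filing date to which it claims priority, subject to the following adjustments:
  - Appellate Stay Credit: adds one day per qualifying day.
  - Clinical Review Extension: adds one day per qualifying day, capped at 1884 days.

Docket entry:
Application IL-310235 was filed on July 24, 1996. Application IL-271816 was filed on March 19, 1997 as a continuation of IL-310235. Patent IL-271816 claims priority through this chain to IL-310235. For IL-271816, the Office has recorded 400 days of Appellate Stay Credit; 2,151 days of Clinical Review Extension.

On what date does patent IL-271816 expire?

October 24, 2024

Earliest priority filing: 24 July 1996.
Base term: 24 July 1996 + 22 years → 24 July 2018.
Appellate Stay Credit: +400 days → 28 August 2019.
Clinical Review Extension: 2151 days claimed exceeds the 1884-day cap, so +1884 days → 24 October 2024.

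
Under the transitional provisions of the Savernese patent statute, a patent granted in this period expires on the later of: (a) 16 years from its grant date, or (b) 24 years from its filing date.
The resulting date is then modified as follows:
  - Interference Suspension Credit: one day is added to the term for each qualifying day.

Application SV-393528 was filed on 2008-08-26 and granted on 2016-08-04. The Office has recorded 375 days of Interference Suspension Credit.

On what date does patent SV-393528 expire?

(a) grant + 16 years → 4 August 2032.
(b) filing + 24 years → 26 August 2032.
Later of the two: 26 August 2032.
Interference Suspension Credit: +375 days → 5 September 2033.

September 5, 2033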